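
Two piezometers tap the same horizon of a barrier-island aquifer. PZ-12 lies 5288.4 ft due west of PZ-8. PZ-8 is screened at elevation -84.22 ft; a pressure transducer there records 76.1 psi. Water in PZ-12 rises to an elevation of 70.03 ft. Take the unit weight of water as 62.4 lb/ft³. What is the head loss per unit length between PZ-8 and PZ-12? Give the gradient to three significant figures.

Pressure head at PZ-8: ψ = 144·P/γ = 144 × 76.1 / 62.4 = 175.62 ft.
Total head at PZ-8: h = z + ψ = -84.22 + 175.62 = 91.40 ft.
Total head at PZ-12: h = 70.03 ft (water level in the piezometer is the total head).
Head difference: h(PZ-8) − h(PZ-12) = 91.40 − 70.03 = 21.37 ft.
Hydraulic gradient: i = |Δh| / L = 21.37 / 5288.4 = 0.00404.

i ≈ 0.00404 ft/ft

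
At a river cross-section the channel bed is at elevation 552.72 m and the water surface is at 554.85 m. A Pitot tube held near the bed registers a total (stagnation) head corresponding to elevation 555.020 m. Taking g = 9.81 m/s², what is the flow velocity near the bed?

v ≈ 1.83 m/s

Near the bed, under hydrostatic conditions, the piezometric head (z + ψ) equals the free-surface elevation, 554.85 m.
Velocity head = total − piezometric = 555.020 − 554.85 = 0.170 m.
v = √(2g·h_v) = √(2 × 9.81 × 0.170) = 1.83 m/s.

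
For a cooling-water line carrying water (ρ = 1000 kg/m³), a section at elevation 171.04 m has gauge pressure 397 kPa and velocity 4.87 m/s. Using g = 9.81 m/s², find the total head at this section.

Pressure head ψ = P/(ρg) = 397×1000 / (1000 × 9.81) = 40.47 m.
Velocity head = v²/(2g) = 4.87² / (2 × 9.81) = 1.209 m.
h = z + ψ + v²/(2g) = 171.04 + 40.47 + 1.209 = 212.72 m.

h ≈ 212.72 m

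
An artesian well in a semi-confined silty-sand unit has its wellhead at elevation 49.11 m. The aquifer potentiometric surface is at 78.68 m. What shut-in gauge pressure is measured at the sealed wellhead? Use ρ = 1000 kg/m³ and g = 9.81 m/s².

P ≈ 290 kPa

Head above the cap: Δh = 78.68 − 49.11 = 29.57 m.
P = ρgΔh = 1000 × 9.81 × 29.57 = 290082 Pa ≈ 290 kPa.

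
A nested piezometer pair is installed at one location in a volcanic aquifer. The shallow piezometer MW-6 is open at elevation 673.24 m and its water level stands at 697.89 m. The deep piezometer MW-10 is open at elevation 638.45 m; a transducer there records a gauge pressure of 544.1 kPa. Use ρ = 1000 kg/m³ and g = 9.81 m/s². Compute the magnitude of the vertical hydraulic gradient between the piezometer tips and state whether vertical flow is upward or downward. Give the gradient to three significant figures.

Total head at MW-6: h = 697.89 m (water level in the standpipe).
Pressure head at MW-10: ψ = P/(ρg) = 544.1×1000 / (1000 × 9.81) = 55.46 m.
Total head at MW-10: h = z + ψ = 638.45 + 55.46 = 693.91 m.
Δh = h(MW-6) − h(MW-10) = 697.89 − 693.91 = 3.98 m.
Vertical separation Δz = 673.24 − 638.45 = 34.79 m.
|i_v| = |Δh| / Δz = 3.98 / 34.79 = 0.114.
Head is higher in the shallow piezometer, so vertical flow is downward (recharge condition).

|i_v| ≈ 0.114; vertical flow is downward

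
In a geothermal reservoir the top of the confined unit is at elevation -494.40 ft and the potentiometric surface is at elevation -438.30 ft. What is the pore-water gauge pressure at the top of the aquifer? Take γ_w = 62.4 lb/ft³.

P ≈ 24.3 psi

Pressure head at the aquifer top: ψ = h − z = -438.30 − (-494.40) = 56.10 ft.
P = γψ/144 = 62.4 × 56.10 / 144 = 24.3 psi.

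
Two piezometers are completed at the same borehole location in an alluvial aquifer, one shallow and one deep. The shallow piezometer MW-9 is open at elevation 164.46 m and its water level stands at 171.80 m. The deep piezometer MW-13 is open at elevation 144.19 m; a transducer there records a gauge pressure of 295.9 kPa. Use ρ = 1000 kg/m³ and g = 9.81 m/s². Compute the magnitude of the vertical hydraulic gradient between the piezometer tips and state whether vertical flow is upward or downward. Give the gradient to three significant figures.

|i_v| ≈ 0.126; vertical flow is upward

Total head at MW-9: h = 171.80 m (water level in the standpipe).
Pressure head at MW-13: ψ = P/(ρg) = 295.9×1000 / (1000 × 9.81) = 30.16 m.
Total head at MW-13: h = z + ψ = 144.19 + 30.16 = 174.35 m.
Δh = h(MW-9) − h(MW-13) = 171.80 − 174.35 = -2.55 m.
Vertical separation Δz = 164.46 − 144.19 = 20.27 m.
|i_v| = |Δh| / Δz = 2.55 / 20.27 = 0.126.
Head is higher in the deep piezometer, so vertical flow is upward (discharge condition).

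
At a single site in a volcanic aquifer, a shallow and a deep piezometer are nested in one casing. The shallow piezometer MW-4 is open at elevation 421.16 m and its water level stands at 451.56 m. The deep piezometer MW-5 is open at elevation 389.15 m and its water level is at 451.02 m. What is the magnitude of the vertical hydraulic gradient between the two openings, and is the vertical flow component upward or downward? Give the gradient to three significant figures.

|i_v| ≈ 0.0169; vertical flow is downward

Total head at MW-4: h = 451.56 m (water level in the standpipe).
Total head at MW-5: h = 451.02 m.
Δh = h(MW-4) − h(MW-5) = 451.56 − 451.02 = 0.54 m.
Vertical separation Δz = 421.16 − 389.15 = 32.01 m.
|i_v| = |Δh| / Δz = 0.54 / 32.01 = 0.0169.
Head is higher in the shallow piezometer, so vertical flow is downward (recharge condition).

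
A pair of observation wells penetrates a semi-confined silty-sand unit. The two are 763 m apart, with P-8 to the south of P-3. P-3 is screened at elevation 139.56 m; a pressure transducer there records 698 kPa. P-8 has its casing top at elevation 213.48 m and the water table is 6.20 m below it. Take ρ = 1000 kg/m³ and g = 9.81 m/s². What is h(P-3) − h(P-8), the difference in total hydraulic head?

Δh ≈ 3.43 m

Pressure head at P-3: ψ = P/(ρg) = 698×1000 / (1000 × 9.81) = 71.15 m.
Total head at P-3: h = z + ψ = 139.56 + 71.15 = 210.71 m.
Total head at P-8: h = 213.48 − 6.20 = 207.28 m.
Head difference: h(P-3) − h(P-8) = 210.71 − 207.28 = 3.43 m.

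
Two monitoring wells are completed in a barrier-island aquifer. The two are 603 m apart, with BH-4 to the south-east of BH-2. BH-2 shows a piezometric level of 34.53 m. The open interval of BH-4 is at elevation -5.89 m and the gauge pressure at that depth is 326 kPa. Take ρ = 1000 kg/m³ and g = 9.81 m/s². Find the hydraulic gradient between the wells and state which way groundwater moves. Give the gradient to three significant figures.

Total head at BH-2: h = 34.53 m (water level in the piezometer is the total head).
Pressure head at BH-4: ψ = P/(ρg) = 326×1000 / (1000 × 9.81) = 33.23 m.
Total head at BH-4: h = z + ψ = -5.89 + 33.23 = 27.34 m.
Head difference: h(BH-2) − h(BH-4) = 34.53 − 27.34 = 7.19 m.
Hydraulic gradient: i = |Δh| / L = 7.19 / 603 = 0.0119.
Flow is from higher to lower head: from BH-2 toward BH-4, i.e. toward the south-east.

i ≈ 0.0119; groundwater flows toward the south-east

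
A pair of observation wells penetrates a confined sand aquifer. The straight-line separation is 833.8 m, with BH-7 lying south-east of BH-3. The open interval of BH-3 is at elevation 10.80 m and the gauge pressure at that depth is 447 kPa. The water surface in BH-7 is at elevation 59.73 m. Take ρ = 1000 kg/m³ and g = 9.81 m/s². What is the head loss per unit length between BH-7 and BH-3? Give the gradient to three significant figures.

i ≈ 0.00403 m/m

Pressure head at BH-3: ψ = P/(ρg) = 447×1000 / (1000 × 9.81) = 45.57 m.
Total head at BH-3: h = z + ψ = 10.80 + 45.57 = 56.37 m.
Total head at BH-7: h = 59.73 m (water level in the piezometer is the total head).
Head difference: h(BH-3) − h(BH-7) = 56.37 − 59.73 = -3.36 m.
Hydraulic gradient: i = |Δh| / L = 3.36 / 833.8 = 0.00403.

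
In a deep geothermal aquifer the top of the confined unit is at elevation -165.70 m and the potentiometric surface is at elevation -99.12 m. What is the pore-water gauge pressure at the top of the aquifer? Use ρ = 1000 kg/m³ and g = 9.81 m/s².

P ≈ 653 kPa

Pressure head at the aquifer top: ψ = h − z = -99.12 − (-165.70) = 66.58 m.
P = ρgψ = 1000 × 9.81 × 66.58 = 653150 Pa ≈ 653 kPa.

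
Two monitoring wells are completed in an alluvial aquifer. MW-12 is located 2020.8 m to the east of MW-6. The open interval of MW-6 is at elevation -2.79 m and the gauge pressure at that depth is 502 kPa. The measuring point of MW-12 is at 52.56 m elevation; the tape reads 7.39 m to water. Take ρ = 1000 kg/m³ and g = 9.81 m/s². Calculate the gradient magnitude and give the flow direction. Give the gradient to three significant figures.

i ≈ 0.00159; groundwater flows toward the east

Pressure head at MW-6: ψ = P/(ρg) = 502×1000 / (1000 × 9.81) = 51.17 m.
Total head at MW-6: h = z + ψ = -2.79 + 51.17 = 48.38 m.
Total head at MW-12: h = 52.56 − 7.39 = 45.17 m.
Head difference: h(MW-6) − h(MW-12) = 48.38 − 45.17 = 3.21 m.
Hydraulic gradient: i = |Δh| / L = 3.21 / 2020.8 = 0.00159.
Flow is from higher to lower head: from MW-6 toward MW-12, i.e. toward the east.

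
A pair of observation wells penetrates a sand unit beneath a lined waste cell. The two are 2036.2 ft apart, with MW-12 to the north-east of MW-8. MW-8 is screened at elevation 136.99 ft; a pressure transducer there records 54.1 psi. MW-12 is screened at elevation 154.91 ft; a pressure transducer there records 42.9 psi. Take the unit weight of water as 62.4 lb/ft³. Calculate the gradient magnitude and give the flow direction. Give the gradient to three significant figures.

i ≈ 0.00389; groundwater flows toward the north-east

Pressure head at MW-8: ψ = 144·P/γ = 144 × 54.1 / 62.4 = 124.85 ft.
Total head at MW-8: h = z + ψ = 136.99 + 124.85 = 261.84 ft.
Pressure head at MW-12: ψ = 144·P/γ = 144 × 42.9 / 62.4 = 99.00 ft.
Total head at MW-12: h = z + ψ = 154.91 + 99.00 = 253.91 ft.
Head difference: h(MW-8) − h(MW-12) = 261.84 − 253.91 = 7.93 ft.
Hydraulic gradient: i = |Δh| / L = 7.93 / 2036.2 = 0.00389.
Flow is from higher to lower head: from MW-8 toward MW-12, i.e. toward the north-east.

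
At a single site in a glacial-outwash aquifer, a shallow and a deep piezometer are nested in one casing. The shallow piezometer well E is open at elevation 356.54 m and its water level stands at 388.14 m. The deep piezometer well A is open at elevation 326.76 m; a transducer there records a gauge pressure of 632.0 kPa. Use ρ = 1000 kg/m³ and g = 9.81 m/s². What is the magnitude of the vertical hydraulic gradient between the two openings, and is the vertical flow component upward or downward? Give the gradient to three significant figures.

|i_v| ≈ 0.102; vertical flow is upward

Total head at well E: h = 388.14 m (water level in the standpipe).
Pressure head at well A: ψ = P/(ρg) = 632.0×1000 / (1000 × 9.81) = 64.42 m.
Total head at well A: h = z + ψ = 326.76 + 64.42 = 391.18 m.
Δh = h(well E) − h(well A) = 388.14 − 391.18 = -3.04 m.
Vertical separation Δz = 356.54 − 326.76 = 29.78 m.
|i_v| = |Δh| / Δz = 3.04 / 29.78 = 0.102.
Head is higher in the deep piezometer, so vertical flow is upward (discharge condition).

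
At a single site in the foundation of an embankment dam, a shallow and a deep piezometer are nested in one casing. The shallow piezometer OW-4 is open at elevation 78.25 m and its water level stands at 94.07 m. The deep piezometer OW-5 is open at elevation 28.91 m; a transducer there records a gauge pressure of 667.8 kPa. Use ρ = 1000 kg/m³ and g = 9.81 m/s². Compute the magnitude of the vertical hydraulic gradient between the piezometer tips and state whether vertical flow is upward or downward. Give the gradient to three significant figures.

|i_v| ≈ 0.0590; vertical flow is upward

Total head at OW-4: h = 94.07 m (water level in the standpipe).
Pressure head at OW-5: ψ = P/(ρg) = 667.8×1000 / (1000 × 9.81) = 68.07 m.
Total head at OW-5: h = z + ψ = 28.91 + 68.07 = 96.98 m.
Δh = h(OW-4) − h(OW-5) = 94.07 − 96.98 = -2.91 m.
Vertical separation Δz = 78.25 − 28.91 = 49.34 m.
|i_v| = |Δh| / Δz = 2.91 / 49.34 = 0.0590.
Head is higher in the deep piezometer, so vertical flow is upward (discharge condition).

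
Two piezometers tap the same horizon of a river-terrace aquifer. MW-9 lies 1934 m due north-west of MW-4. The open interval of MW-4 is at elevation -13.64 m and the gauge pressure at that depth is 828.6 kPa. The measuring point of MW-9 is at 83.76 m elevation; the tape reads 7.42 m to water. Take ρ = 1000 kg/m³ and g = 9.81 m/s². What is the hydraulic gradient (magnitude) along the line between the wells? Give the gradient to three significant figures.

Pressure head at MW-4: ψ = P/(ρg) = 828.6×1000 / (1000 × 9.81) = 84.46 m.
Total head at MW-4: h = z + ψ = -13.64 + 84.46 = 70.82 m.
Total head at MW-9: h = 83.76 − 7.42 = 76.34 m.
Head difference: h(MW-4) − h(MW-9) = 70.82 − 76.34 = -5.52 m.
Hydraulic gradient: i = |Δh| / L = 5.52 / 1934 = 0.00285.

i ≈ 0.00285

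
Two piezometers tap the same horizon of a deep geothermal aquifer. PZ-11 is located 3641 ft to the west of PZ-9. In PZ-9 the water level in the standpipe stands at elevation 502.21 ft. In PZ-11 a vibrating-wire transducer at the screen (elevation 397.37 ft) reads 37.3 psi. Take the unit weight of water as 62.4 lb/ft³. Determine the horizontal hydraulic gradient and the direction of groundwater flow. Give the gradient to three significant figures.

Total head at PZ-9: h = 502.21 ft (water level in the piezometer is the total head).
Pressure head at PZ-11: ψ = 144·P/γ = 144 × 37.3 / 62.4 = 86.08 ft.
Total head at PZ-11: h = z + ψ = 397.37 + 86.08 = 483.45 ft.
Head difference: h(PZ-9) − h(PZ-11) = 502.21 − 483.45 = 18.76 ft.
Hydraulic gradient: i = |Δh| / L = 18.76 / 3641 = 0.00515.
Flow is from higher to lower head: from PZ-9 toward PZ-11, i.e. toward the west.

i ≈ 0.00515; groundwater flows toward the west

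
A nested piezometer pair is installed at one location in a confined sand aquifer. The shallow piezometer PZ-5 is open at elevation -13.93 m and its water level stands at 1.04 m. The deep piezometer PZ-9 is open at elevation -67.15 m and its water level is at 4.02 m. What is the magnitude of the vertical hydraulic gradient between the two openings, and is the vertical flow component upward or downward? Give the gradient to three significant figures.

|i_v| ≈ 0.0560; vertical flow is upward

Total head at PZ-5: h = 1.04 m (water level in the standpipe).
Total head at PZ-9: h = 4.02 m.
Δh = h(PZ-5) − h(PZ-9) = 1.04 − 4.02 = -2.98 m.
Vertical separation Δz = -13.93 − (-67.15) = 53.22 m.
|i_v| = |Δh| / Δz = 2.98 / 53.22 = 0.0560.
Head is higher in the deep piezometer, so vertical flow is upward (discharge condition).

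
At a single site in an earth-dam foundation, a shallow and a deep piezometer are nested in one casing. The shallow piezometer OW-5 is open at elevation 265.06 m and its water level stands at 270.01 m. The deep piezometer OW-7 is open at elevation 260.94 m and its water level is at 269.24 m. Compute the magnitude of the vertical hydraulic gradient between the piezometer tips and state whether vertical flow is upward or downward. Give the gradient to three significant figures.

Total head at OW-5: h = 270.01 m (water level in the standpipe).
Total head at OW-7: h = 269.24 m.
Δh = h(OW-5) − h(OW-7) = 270.01 − 269.24 = 0.77 m.
Vertical separation Δz = 265.06 − 260.94 = 4.12 m.
|i_v| = |Δh| / Δz = 0.77 / 4.12 = 0.187.
Head is higher in the shallow piezometer, so vertical flow is downward (recharge condition).

|i_v| ≈ 0.187; vertical flow is downward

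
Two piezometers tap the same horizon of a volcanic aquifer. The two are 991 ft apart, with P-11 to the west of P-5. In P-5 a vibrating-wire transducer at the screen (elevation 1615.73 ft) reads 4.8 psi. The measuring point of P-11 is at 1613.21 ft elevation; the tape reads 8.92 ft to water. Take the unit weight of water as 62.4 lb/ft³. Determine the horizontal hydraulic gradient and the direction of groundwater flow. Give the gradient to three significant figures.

Pressure head at P-5: ψ = 144·P/γ = 144 × 4.8 / 62.4 = 11.08 ft.
Total head at P-5: h = z + ψ = 1615.73 + 11.08 = 1626.81 ft.
Total head at P-11: h = 1613.21 − 8.92 = 1604.29 ft.
Head difference: h(P-5) − h(P-11) = 1626.81 − 1604.29 = 22.52 ft.
Hydraulic gradient: i = |Δh| / L = 22.52 / 991 = 0.0227.
Flow is from higher to lower head: from P-5 toward P-11, i.e. toward the west.

i ≈ 0.0227; groundwater flows toward the west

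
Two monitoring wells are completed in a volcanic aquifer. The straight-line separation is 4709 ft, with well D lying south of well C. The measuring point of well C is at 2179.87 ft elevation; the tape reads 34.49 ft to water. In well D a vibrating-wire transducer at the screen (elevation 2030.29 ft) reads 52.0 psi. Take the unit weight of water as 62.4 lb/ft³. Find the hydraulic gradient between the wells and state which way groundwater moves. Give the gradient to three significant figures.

Total head at well C: h = 2179.87 − 34.49 = 2145.38 ft.
Pressure head at well D: ψ = 144·P/γ = 144 × 52.0 / 62.4 = 120.00 ft.
Total head at well D: h = z + ψ = 2030.29 + 120.00 = 2150.29 ft.
Head difference: h(well C) − h(well D) = 2145.38 − 2150.29 = -4.91 ft.
Hydraulic gradient: i = |Δh| / L = 4.91 / 4709 = 0.00104.
Flow is from higher to lower head: from well D toward well C, i.e. toward the north.

i ≈ 0.00104; groundwater flows toward the north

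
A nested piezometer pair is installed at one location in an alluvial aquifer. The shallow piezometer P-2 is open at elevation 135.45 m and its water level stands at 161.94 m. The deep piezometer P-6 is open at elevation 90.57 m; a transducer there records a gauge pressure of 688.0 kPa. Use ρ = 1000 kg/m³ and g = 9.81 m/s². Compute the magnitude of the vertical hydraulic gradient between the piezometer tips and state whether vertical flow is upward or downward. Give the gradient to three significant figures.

Total head at P-2: h = 161.94 m (water level in the standpipe).
Pressure head at P-6: ψ = P/(ρg) = 688.0×1000 / (1000 × 9.81) = 70.13 m.
Total head at P-6: h = z + ψ = 90.57 + 70.13 = 160.70 m.
Δh = h(P-2) − h(P-6) = 161.94 − 160.70 = 1.24 m.
Vertical separation Δz = 135.45 − 90.57 = 44.88 m.
|i_v| = |Δh| / Δz = 1.24 / 44.88 = 0.0276.
Head is higher in the shallow piezometer, so vertical flow is downward (recharge condition).

|i_v| ≈ 0.0276; vertical flow is downward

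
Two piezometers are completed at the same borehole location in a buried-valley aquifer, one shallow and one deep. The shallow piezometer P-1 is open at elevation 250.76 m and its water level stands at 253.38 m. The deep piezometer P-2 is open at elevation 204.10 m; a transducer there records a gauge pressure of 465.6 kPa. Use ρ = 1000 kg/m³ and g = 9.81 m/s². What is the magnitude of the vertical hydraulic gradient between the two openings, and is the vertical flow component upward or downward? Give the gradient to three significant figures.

|i_v| ≈ 0.0390; vertical flow is downward

Total head at P-1: h = 253.38 m (water level in the standpipe).
Pressure head at P-2: ψ = P/(ρg) = 465.6×1000 / (1000 × 9.81) = 47.46 m.
Total head at P-2: h = z + ψ = 204.10 + 47.46 = 251.56 m.
Δh = h(P-1) − h(P-2) = 253.38 − 251.56 = 1.82 m.
Vertical separation Δz = 250.76 − 204.10 = 46.66 m.
|i_v| = |Δh| / Δz = 1.82 / 46.66 = 0.0390.
Head is higher in the shallow piezometer, so vertical flow is downward (recharge condition).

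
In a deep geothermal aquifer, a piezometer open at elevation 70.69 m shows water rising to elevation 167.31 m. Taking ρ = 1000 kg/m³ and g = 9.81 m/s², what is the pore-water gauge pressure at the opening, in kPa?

Pressure head ψ = h − z = 167.31 − 70.69 = 96.62 m.
P = ρgψ = 1000 × 9.81 × 96.62 = 947842 Pa ≈ 948 kPa.

P ≈ 948 kPa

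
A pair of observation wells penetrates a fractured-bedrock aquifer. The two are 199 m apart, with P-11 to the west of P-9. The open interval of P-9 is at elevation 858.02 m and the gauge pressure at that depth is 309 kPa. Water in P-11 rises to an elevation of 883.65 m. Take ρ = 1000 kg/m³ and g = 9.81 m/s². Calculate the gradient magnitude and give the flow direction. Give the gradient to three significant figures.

Pressure head at P-9: ψ = P/(ρg) = 309×1000 / (1000 × 9.81) = 31.50 m.
Total head at P-9: h = z + ψ = 858.02 + 31.50 = 889.52 m.
Total head at P-11: h = 883.65 m (water level in the piezometer is the total head).
Head difference: h(P-9) − h(P-11) = 889.52 − 883.65 = 5.87 m.
Hydraulic gradient: i = |Δh| / L = 5.87 / 199 = 0.0295.
Flow is from higher to lower head: from P-9 toward P-11, i.e. toward the west.

i ≈ 0.0295; groundwater flows toward the west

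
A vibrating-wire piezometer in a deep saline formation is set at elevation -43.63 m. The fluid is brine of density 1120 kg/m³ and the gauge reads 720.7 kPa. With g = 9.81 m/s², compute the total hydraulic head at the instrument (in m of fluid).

h ≈ 21.96 m

ψ = P/(ρg) = 720.7×1000 / (1120 × 9.81) = 65.59 m.
h = z + ψ = -43.63 + 65.59 = 21.96 m.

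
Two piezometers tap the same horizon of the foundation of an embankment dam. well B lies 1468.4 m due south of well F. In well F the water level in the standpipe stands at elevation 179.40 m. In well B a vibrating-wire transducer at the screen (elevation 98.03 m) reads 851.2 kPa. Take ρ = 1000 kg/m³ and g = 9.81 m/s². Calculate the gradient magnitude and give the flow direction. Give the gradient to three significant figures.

i ≈ 0.00368; groundwater flows toward the north

Total head at well F: h = 179.40 m (water level in the piezometer is the total head).
Pressure head at well B: ψ = P/(ρg) = 851.2×1000 / (1000 × 9.81) = 86.77 m.
Total head at well B: h = z + ψ = 98.03 + 86.77 = 184.80 m.
Head difference: h(well F) − h(well B) = 179.40 − 184.80 = -5.40 m.
Hydraulic gradient: i = |Δh| / L = 5.40 / 1468.4 = 0.00368.
Flow is from higher to lower head: from well B toward well F, i.e. toward the north.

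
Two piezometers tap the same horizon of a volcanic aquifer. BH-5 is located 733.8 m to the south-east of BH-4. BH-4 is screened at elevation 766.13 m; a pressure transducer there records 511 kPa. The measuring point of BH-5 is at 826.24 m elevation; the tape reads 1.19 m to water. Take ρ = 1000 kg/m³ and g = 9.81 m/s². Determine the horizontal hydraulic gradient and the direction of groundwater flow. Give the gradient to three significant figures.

i ≈ 0.00931; groundwater flows toward the north-west

Pressure head at BH-4: ψ = P/(ρg) = 511×1000 / (1000 × 9.81) = 52.09 m.
Total head at BH-4: h = z + ψ = 766.13 + 52.09 = 818.22 m.
Total head at BH-5: h = 826.24 − 1.19 = 825.05 m.
Head difference: h(BH-4) − h(BH-5) = 818.22 − 825.05 = -6.83 m.
Hydraulic gradient: i = |Δh| / L = 6.83 / 733.8 = 0.00931.
Flow is from higher to lower head: from BH-5 toward BH-4, i.e. toward the north-west.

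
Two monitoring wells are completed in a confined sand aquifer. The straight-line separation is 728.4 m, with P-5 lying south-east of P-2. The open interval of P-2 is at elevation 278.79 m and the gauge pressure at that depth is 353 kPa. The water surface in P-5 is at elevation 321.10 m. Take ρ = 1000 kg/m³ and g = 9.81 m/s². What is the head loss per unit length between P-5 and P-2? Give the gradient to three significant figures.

i ≈ 0.00869 m/m

Pressure head at P-2: ψ = P/(ρg) = 353×1000 / (1000 × 9.81) = 35.98 m.
Total head at P-2: h = z + ψ = 278.79 + 35.98 = 314.77 m.
Total head at P-5: h = 321.10 m (water level in the piezometer is the total head).
Head difference: h(P-2) − h(P-5) = 314.77 − 321.10 = -6.33 m.
Hydraulic gradient: i = |Δh| / L = 6.33 / 728.4 = 0.00869.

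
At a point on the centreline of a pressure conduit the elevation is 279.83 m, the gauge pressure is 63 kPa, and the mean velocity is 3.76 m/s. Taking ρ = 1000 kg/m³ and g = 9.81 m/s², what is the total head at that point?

Pressure head ψ = P/(ρg) = 63×1000 / (1000 × 9.81) = 6.42 m.
Velocity head = v²/(2g) = 3.76² / (2 × 9.81) = 0.721 m.
h = z + ψ + v²/(2g) = 279.83 + 6.42 + 0.721 = 286.97 m.

h ≈ 286.97 m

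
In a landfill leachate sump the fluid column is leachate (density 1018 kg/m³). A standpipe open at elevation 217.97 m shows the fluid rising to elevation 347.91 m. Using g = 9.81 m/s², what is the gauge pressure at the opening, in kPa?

Pressure head ψ = h − z = 347.91 − 217.97 = 129.94 m.
P = ρgψ = 1018 × 9.81 × 129.94 = 1297656 Pa ≈ 1300 kPa.

P ≈ 1300 kPa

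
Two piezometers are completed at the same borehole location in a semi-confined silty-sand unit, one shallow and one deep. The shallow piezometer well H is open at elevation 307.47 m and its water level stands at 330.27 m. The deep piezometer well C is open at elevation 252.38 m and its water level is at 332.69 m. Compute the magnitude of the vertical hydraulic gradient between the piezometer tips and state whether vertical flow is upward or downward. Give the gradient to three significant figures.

Total head at well H: h = 330.27 m (water level in the standpipe).
Total head at well C: h = 332.69 m.
Δh = h(well H) − h(well C) = 330.27 − 332.69 = -2.42 m.
Vertical separation Δz = 307.47 − 252.38 = 55.09 m.
|i_v| = |Δh| / Δz = 2.42 / 55.09 = 0.0439.
Head is higher in the deep piezometer, so vertical flow is upward (discharge condition).

|i_v| ≈ 0.0439; vertical flow is upward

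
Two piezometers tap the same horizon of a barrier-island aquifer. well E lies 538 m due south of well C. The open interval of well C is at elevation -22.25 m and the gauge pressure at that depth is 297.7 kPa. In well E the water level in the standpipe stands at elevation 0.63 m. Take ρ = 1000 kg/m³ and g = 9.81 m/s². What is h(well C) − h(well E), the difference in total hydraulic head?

Pressure head at well C: ψ = P/(ρg) = 297.7×1000 / (1000 × 9.81) = 30.35 m.
Total head at well C: h = z + ψ = -22.25 + 30.35 = 8.10 m.
Total head at well E: h = 0.63 m (water level in the piezometer is the total head).
Head difference: h(well C) − h(well E) = 8.10 − 0.63 = 7.47 m.

Δh ≈ 7.47 m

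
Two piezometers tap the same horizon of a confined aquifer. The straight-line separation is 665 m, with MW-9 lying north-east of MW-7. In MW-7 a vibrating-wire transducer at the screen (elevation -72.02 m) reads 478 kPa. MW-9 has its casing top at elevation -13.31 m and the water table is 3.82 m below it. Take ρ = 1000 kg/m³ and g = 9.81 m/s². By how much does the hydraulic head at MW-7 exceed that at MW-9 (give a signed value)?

Pressure head at MW-7: ψ = P/(ρg) = 478×1000 / (1000 × 9.81) = 48.73 m.
Total head at MW-7: h = z + ψ = -72.02 + 48.73 = -23.29 m.
Total head at MW-9: h = -13.31 − 3.82 = -17.13 m.
Head difference: h(MW-7) − h(MW-9) = -23.29 − (-17.13) = -6.16 m.

Δh ≈ -6.16 m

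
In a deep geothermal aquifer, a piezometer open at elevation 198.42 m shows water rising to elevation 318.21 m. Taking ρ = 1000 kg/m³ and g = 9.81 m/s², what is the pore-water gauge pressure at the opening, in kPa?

Pressure head ψ = h − z = 318.21 − 198.42 = 119.79 m.
P = ρgψ = 1000 × 9.81 × 119.79 = 1175140 Pa ≈ 1180 kPa.

P ≈ 1180 kPa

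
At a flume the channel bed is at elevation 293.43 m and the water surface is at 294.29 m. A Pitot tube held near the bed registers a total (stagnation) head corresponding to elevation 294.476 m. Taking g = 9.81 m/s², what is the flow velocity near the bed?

v ≈ 1.91 m/s

Near the bed, under hydrostatic conditions, the piezometric head (z + ψ) equals the free-surface elevation, 294.29 m.
Velocity head = total − piezometric = 294.476 − 294.29 = 0.186 m.
v = √(2g·h_v) = √(2 × 9.81 × 0.186) = 1.91 m/s.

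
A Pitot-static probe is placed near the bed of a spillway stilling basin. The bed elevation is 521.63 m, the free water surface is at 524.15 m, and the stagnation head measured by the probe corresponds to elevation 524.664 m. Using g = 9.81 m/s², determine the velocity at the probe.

v ≈ 3.18 m/s

Near the bed, under hydrostatic conditions, the piezometric head (z + ψ) equals the free-surface elevation, 524.15 m.
Velocity head = total − piezometric = 524.664 − 524.15 = 0.514 m.
v = √(2g·h_v) = √(2 × 9.81 × 0.514) = 3.18 m/s.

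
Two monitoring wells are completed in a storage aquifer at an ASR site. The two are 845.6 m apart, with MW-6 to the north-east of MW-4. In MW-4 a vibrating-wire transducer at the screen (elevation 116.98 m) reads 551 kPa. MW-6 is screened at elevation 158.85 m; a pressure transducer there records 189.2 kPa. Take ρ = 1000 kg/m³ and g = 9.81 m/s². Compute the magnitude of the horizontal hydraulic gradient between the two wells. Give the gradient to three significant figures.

Pressure head at MW-4: ψ = P/(ρg) = 551×1000 / (1000 × 9.81) = 56.17 m.
Total head at MW-4: h = z + ψ = 116.98 + 56.17 = 173.15 m.
Pressure head at MW-6: ψ = P/(ρg) = 189.2×1000 / (1000 × 9.81) = 19.29 m.
Total head at MW-6: h = z + ψ = 158.85 + 19.29 = 178.14 m.
Head difference: h(MW-4) − h(MW-6) = 173.15 − 178.14 = -4.99 m.
Hydraulic gradient: i = |Δh| / L = 4.99 / 845.6 = 0.00590.

i ≈ 0.00590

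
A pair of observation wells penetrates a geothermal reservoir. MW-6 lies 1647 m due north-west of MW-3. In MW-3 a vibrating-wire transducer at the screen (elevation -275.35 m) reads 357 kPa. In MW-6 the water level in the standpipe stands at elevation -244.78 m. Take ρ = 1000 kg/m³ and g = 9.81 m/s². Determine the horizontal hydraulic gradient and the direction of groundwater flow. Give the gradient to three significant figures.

i ≈ 0.00353; groundwater flows toward the north-west

Pressure head at MW-3: ψ = P/(ρg) = 357×1000 / (1000 × 9.81) = 36.39 m.
Total head at MW-3: h = z + ψ = -275.35 + 36.39 = -238.96 m.
Total head at MW-6: h = -244.78 m (water level in the piezometer is the total head).
Head difference: h(MW-3) − h(MW-6) = -238.96 − (-244.78) = 5.82 m.
Hydraulic gradient: i = |Δh| / L = 5.82 / 1647 = 0.00353.
Flow is from higher to lower head: from MW-3 toward MW-6, i.e. toward the north-west.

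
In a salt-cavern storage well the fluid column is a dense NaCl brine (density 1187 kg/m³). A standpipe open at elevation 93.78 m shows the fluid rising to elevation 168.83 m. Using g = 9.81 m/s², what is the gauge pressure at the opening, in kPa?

Pressure head ψ = h − z = 168.83 − 93.78 = 75.05 m.
P = ρgψ = 1187 × 9.81 × 75.05 = 873917 Pa ≈ 874 kPa.

P ≈ 874 kPa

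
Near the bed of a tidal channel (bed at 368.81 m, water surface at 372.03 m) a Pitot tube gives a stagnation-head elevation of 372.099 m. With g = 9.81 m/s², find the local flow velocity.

v ≈ 1.16 m/s

Near the bed, under hydrostatic conditions, the piezometric head (z + ψ) equals the free-surface elevation, 372.03 m.
Velocity head = total − piezometric = 372.099 − 372.03 = 0.069 m.
v = √(2g·h_v) = √(2 × 9.81 × 0.069) = 1.16 m/s.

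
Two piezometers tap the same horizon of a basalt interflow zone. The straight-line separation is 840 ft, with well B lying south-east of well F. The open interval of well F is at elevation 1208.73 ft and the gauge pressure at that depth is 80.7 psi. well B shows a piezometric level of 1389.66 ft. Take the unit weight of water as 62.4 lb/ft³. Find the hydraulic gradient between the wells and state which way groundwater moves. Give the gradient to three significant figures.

Pressure head at well F: ψ = 144·P/γ = 144 × 80.7 / 62.4 = 186.23 ft.
Total head at well F: h = z + ψ = 1208.73 + 186.23 = 1394.96 ft.
Total head at well B: h = 1389.66 ft (water level in the piezometer is the total head).
Head difference: h(well F) − h(well B) = 1394.96 − 1389.66 = 5.30 ft.
Hydraulic gradient: i = |Δh| / L = 5.30 / 840 = 0.00631.
Flow is from higher to lower head: from well F toward well B, i.e. toward the south-east.

i ≈ 0.00631; groundwater flows toward the south-east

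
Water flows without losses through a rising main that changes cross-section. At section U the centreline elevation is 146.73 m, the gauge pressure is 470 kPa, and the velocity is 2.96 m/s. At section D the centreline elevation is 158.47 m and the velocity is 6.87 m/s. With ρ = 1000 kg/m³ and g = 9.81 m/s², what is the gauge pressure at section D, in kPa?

Pressure head at U: ψ₁ = P₁/(ρg) = 470×1000 / (1000 × 9.81) = 47.91 m.
Velocity heads: v₁²/2g = 2.96²/19.62 = 0.447 m; v₂²/2g = 6.87²/19.62 = 2.406 m.
Total head H = z₁ + ψ₁ + v₁²/2g = 146.73 + 47.91 + 0.447 = 195.09 m.
ψ₂ = H − z₂ − v₂²/2g = 195.09 − 158.47 − 2.406 = 34.21 m.
P₂ = ρgψ₂ = 1000 × 9.81 × 34.21 ≈ 336 kPa.

P₂ ≈ 336 kPa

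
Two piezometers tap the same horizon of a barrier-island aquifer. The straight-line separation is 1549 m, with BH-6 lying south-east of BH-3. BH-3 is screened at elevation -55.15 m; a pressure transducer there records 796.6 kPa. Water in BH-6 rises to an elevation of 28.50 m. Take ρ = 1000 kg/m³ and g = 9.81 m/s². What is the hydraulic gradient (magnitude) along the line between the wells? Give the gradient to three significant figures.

i ≈ 0.00158

Pressure head at BH-3: ψ = P/(ρg) = 796.6×1000 / (1000 × 9.81) = 81.20 m.
Total head at BH-3: h = z + ψ = -55.15 + 81.20 = 26.05 m.
Total head at BH-6: h = 28.50 m (water level in the piezometer is the total head).
Head difference: h(BH-3) − h(BH-6) = 26.05 − 28.50 = -2.45 m.
Hydraulic gradient: i = |Δh| / L = 2.45 / 1549 = 0.00158.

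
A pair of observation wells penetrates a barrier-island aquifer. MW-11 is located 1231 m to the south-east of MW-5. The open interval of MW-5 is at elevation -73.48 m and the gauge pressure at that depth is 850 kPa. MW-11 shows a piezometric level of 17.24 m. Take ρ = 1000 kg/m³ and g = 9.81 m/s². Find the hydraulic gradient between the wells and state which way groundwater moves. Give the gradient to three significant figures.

i ≈ 0.00331; groundwater flows toward the north-west

Pressure head at MW-5: ψ = P/(ρg) = 850×1000 / (1000 × 9.81) = 86.65 m.
Total head at MW-5: h = z + ψ = -73.48 + 86.65 = 13.17 m.
Total head at MW-11: h = 17.24 m (water level in the piezometer is the total head).
Head difference: h(MW-5) − h(MW-11) = 13.17 − 17.24 = -4.07 m.
Hydraulic gradient: i = |Δh| / L = 4.07 / 1231 = 0.00331.
Flow is from higher to lower head: from MW-11 toward MW-5, i.e. toward the north-west.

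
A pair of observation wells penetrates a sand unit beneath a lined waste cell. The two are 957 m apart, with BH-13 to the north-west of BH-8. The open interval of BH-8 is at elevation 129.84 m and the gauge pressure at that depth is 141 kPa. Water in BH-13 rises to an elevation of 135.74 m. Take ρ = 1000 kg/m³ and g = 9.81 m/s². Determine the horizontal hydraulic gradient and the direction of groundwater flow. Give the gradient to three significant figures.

i ≈ 0.00885; groundwater flows toward the north-west

Pressure head at BH-8: ψ = P/(ρg) = 141×1000 / (1000 × 9.81) = 14.37 m.
Total head at BH-8: h = z + ψ = 129.84 + 14.37 = 144.21 m.
Total head at BH-13: h = 135.74 m (water level in the piezometer is the total head).
Head difference: h(BH-8) − h(BH-13) = 144.21 − 135.74 = 8.47 m.
Hydraulic gradient: i = |Δh| / L = 8.47 / 957 = 0.00885.
Flow is from higher to lower head: from BH-8 toward BH-13, i.e. toward the north-west.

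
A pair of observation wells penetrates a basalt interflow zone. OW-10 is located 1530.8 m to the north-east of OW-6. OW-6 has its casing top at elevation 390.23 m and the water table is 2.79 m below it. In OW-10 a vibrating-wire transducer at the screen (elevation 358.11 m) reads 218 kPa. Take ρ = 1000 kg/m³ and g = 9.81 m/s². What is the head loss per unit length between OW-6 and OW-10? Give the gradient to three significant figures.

i ≈ 0.00464 m/m

Total head at OW-6: h = 390.23 − 2.79 = 387.44 m.
Pressure head at OW-10: ψ = P/(ρg) = 218×1000 / (1000 × 9.81) = 22.22 m.
Total head at OW-10: h = z + ψ = 358.11 + 22.22 = 380.33 m.
Head difference: h(OW-6) − h(OW-10) = 387.44 − 380.33 = 7.11 m.
Hydraulic gradient: i = |Δh| / L = 7.11 / 1530.8 = 0.00464.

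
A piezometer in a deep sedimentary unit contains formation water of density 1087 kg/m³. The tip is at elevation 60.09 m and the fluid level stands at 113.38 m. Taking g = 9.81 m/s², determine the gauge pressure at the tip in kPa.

P ≈ 568 kPa

Pressure head ψ = h − z = 113.38 − 60.09 = 53.29 m.
P = ρgψ = 1087 × 9.81 × 53.29 = 568256 Pa ≈ 568 kPa.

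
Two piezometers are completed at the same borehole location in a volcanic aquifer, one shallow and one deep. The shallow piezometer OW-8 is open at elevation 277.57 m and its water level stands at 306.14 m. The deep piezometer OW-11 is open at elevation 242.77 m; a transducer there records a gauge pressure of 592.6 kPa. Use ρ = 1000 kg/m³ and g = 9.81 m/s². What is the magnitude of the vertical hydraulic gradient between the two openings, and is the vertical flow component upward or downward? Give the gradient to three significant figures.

|i_v| ≈ 0.0851; vertical flow is downward

Total head at OW-8: h = 306.14 m (water level in the standpipe).
Pressure head at OW-11: ψ = P/(ρg) = 592.6×1000 / (1000 × 9.81) = 60.41 m.
Total head at OW-11: h = z + ψ = 242.77 + 60.41 = 303.18 m.
Δh = h(OW-8) − h(OW-11) = 306.14 − 303.18 = 2.96 m.
Vertical separation Δz = 277.57 − 242.77 = 34.80 m.
|i_v| = |Δh| / Δz = 2.96 / 34.80 = 0.0851.
Head is higher in the shallow piezometer, so vertical flow is downward (recharge condition).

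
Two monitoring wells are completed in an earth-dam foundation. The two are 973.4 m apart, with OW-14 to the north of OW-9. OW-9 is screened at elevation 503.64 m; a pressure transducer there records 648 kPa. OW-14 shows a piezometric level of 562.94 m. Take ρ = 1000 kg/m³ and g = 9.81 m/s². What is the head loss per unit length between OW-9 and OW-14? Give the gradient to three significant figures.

Pressure head at OW-9: ψ = P/(ρg) = 648×1000 / (1000 × 9.81) = 66.06 m.
Total head at OW-9: h = z + ψ = 503.64 + 66.06 = 569.70 m.
Total head at OW-14: h = 562.94 m (water level in the piezometer is the total head).
Head difference: h(OW-9) − h(OW-14) = 569.70 − 562.94 = 6.76 m.
Hydraulic gradient: i = |Δh| / L = 6.76 / 973.4 = 0.00694.

i ≈ 0.00694 m/m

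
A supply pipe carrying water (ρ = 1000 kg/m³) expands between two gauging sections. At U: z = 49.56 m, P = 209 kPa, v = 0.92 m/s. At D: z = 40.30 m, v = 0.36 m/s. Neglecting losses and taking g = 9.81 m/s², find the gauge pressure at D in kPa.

Pressure head at U: ψ₁ = P₁/(ρg) = 209×1000 / (1000 × 9.81) = 21.30 m.
Velocity heads: v₁²/2g = 0.92²/19.62 = 0.043 m; v₂²/2g = 0.36²/19.62 = 0.007 m.
Total head H = z₁ + ψ₁ + v₁²/2g = 49.56 + 21.30 + 0.043 = 70.90 m.
ψ₂ = H − z₂ − v₂²/2g = 70.90 − 40.30 − 0.007 = 30.59 m.
P₂ = ρgψ₂ = 1000 × 9.81 × 30.59 ≈ 300 kPa.

P₂ ≈ 300 kPa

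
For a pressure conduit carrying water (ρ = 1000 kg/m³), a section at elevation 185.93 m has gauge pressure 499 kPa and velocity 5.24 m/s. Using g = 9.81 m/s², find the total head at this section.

Pressure head ψ = P/(ρg) = 499×1000 / (1000 × 9.81) = 50.87 m.
Velocity head = v²/(2g) = 5.24² / (2 × 9.81) = 1.399 m.
h = z + ψ + v²/(2g) = 185.93 + 50.87 + 1.399 = 238.20 m.

h ≈ 238.20 m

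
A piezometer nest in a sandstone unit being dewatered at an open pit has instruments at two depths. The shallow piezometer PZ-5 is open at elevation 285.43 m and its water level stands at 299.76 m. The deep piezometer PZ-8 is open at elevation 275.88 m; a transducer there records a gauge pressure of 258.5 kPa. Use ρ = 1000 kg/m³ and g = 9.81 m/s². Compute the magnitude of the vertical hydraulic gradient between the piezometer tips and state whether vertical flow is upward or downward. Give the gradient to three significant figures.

|i_v| ≈ 0.259; vertical flow is upward

Total head at PZ-5: h = 299.76 m (water level in the standpipe).
Pressure head at PZ-8: ψ = P/(ρg) = 258.5×1000 / (1000 × 9.81) = 26.35 m.
Total head at PZ-8: h = z + ψ = 275.88 + 26.35 = 302.23 m.
Δh = h(PZ-5) − h(PZ-8) = 299.76 − 302.23 = -2.47 m.
Vertical separation Δz = 285.43 − 275.88 = 9.55 m.
|i_v| = |Δh| / Δz = 2.47 / 9.55 = 0.259.
Head is higher in the deep piezometer, so vertical flow is upward (discharge condition).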